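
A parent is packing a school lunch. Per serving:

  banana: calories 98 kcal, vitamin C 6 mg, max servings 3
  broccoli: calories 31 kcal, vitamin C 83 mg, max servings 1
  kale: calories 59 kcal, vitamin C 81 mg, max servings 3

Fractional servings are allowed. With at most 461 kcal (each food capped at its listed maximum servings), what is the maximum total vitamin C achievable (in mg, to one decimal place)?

341.5 mg

Vitamin C per kcal: broccoli 2.677, kale 1.373, banana 0.06122.
Take 1 serving of broccoli: uses 31 kcal, +83.0 mg vitamin C (running total 83.0 mg).
Take 3 servings of kale: uses 177 kcal, +243.0 mg vitamin C (running total 326.0 mg).
Take 2.582 servings of banana: uses 253 kcal, +15.5 mg vitamin C (running total 341.5 mg).
Filling greedily by vitamin C-per-kcal is optimal for one linear limit, giving 341.5 mg.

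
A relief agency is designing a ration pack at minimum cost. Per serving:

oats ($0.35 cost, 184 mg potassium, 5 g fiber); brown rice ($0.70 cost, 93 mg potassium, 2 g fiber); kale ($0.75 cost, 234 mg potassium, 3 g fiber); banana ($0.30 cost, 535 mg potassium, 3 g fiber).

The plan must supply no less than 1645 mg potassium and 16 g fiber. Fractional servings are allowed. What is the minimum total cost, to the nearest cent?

oats only: max(1645/184, 16/5) = 8.94 servings → $3.13.
brown rice only: max(1645/93, 16/2) = 17.69 servings → $12.38.
kale only: max(1645/234, 16/3) = 7.03 servings → $5.27.
banana only: max(1645/535, 16/3) = 5.333 servings → $1.60.
oats + brown rice: intersection lies outside the first quadrant.
oats + kale: the both-tight solution has a negative serving — not a feasible corner.
oats + banana with both tight: 1.707 servings and 2.488 servings → $1.34.
brown rice + kale: intersection lies outside the first quadrant.
brown rice + banana with both tight: 4.583 servings and 2.278 servings → $3.89.
kale + banana with both tight: 4.014 servings and 1.319 servings → $3.41.
Cheapest feasible corner: $1.34.

$1.34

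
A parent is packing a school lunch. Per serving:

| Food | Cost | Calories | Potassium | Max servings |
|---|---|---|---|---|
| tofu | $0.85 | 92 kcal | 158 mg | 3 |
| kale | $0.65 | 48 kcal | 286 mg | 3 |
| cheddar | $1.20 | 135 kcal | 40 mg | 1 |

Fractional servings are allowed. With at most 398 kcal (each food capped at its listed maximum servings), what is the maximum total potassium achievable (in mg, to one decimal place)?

1294.2 mg

Potassium per kcal: kale 5.958, tofu 1.717, cheddar 0.2963.
Take 3 servings of kale: uses 144 kcal, +858.0 mg potassium (running total 858.0 mg).
Take 2.761 servings of tofu: uses 254 kcal, +436.2 mg potassium (running total 1294.2 mg).
Greedy by best ratio exhausts the calories allowance optimally: 1294.2 mg.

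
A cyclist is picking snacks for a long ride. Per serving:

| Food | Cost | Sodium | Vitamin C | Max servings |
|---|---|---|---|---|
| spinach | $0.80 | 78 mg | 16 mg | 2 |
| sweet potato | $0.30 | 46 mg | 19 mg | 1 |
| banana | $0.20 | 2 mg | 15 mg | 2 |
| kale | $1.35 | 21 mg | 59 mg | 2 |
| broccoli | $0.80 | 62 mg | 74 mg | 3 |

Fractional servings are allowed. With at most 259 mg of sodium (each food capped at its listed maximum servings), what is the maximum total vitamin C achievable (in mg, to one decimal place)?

Vitamin C per mg sodium: banana 7.5, kale 2.81, broccoli 1.194, sweet potato 0.413, spinach 0.2051.
Take 2 servings of banana: uses 4 mg sodium, +30.0 mg vitamin C (running total 30.0 mg).
Take 2 servings of kale: uses 42 mg sodium, +118.0 mg vitamin C (running total 148.0 mg).
Take 3 servings of broccoli: uses 186 mg sodium, +222.0 mg vitamin C (running total 370.0 mg).
Take 0.587 servings of sweet potato: uses 27 mg sodium, +11.2 mg vitamin C (running total 381.2 mg).
Greedy by best ratio exhausts the sodium allowance optimally: 381.2 mg.

381.2 mg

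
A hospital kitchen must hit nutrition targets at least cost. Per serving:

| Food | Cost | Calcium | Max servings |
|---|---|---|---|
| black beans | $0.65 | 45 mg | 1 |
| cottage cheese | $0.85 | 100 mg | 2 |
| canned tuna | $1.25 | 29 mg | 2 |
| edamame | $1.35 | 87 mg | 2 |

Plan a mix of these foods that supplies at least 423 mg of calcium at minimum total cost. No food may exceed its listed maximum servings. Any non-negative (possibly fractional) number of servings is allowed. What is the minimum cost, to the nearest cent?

Cost per mg of calcium: cottage cheese $0.0085, black beans $0.0144, edamame $0.0155, canned tuna $0.0431.
Take 2 servings of cottage cheese: +200.0 mg calcium for $1.70 (total $1.70, still need 223.0 mg).
Take 1 serving of black beans: +45.0 mg calcium for $0.65 (total $2.35, still need 178.0 mg).
Take 2 servings of edamame: +174.0 mg calcium for $2.70 (total $5.05, still need 4.0 mg).
Take 0.1379 servings of canned tuna: +4.0 mg calcium for $0.17 (total $5.22, still need 0.0 mg).
Filling from the cheapest source first is optimal under one linear minimum: $5.22.

$5.22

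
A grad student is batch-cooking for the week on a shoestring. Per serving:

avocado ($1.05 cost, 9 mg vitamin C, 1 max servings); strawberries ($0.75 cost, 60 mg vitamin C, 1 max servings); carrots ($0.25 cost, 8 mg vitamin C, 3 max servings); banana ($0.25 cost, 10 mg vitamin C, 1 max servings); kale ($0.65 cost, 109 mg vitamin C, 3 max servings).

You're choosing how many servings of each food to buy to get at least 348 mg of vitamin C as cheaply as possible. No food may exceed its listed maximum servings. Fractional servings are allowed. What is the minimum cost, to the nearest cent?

Cost per mg of vitamin C: kale $0.0060, strawberries $0.0125, banana $0.0250, carrots $0.0312, avocado $0.1167.
Take 3 servings of kale: +327.0 mg vitamin C for $1.95 (total $1.95, still need 21.0 mg).
Take 0.35 servings of strawberries: +21.0 mg vitamin C for $0.26 (total $2.21, still need 0.0 mg).
Filling from the cheapest source first is optimal under one linear minimum: $2.21.

$2.21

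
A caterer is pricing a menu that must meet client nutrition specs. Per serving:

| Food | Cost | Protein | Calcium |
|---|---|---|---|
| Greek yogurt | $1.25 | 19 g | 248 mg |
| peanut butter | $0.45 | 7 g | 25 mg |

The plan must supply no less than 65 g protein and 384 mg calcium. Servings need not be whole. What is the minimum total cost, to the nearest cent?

$4.20

A basic optimal solution has at most two foods positive. Try each food alone and each pair with both targets met exactly.
Greek yogurt only: max(65/19, 384/248) = 3.421 servings → $4.28.
peanut butter only: max(65/7, 384/25) = 15.36 servings → $6.91.
Greek yogurt + peanut butter with both tight: 0.843 servings and 6.998 servings → $4.20.
Cheapest feasible corner: $4.20.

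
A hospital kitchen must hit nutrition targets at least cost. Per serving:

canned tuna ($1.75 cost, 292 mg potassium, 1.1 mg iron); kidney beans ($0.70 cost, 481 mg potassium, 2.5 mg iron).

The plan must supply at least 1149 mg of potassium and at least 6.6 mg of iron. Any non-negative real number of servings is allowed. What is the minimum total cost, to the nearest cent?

$1.85

Two binding constraints pin down two serving amounts, so the optimal mix uses at most two foods. The candidates are each food alone (scaled to the tighter of potassium/iron) and each pair with both constraints tight.
canned tuna only: max(1149/292, 6.6/1.1) = 6 servings → $10.50.
kidney beans only: max(1149/481, 6.6/2.5) = 2.64 servings → $1.85.
canned tuna + kidney beans: the both-tight solution has a negative serving — not a feasible corner.
The minimum over all feasible corners is $1.85.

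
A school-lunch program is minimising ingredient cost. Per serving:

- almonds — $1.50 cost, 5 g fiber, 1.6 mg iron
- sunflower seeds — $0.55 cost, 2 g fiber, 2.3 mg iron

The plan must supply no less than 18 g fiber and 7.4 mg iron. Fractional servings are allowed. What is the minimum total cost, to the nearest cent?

For a min-cost LP with two ≥-constraints, a basic feasible solution has at most two positive variables.
almonds only: max(18/5, 7.4/1.6) = 4.625 servings → $6.94.
sunflower seeds only: max(18/2, 7.4/2.3) = 9 servings → $4.95.
almonds + sunflower seeds with both tight: 3.205 servings and 0.988 servings → $5.35.
The minimum over all feasible corners is $4.95.

$4.95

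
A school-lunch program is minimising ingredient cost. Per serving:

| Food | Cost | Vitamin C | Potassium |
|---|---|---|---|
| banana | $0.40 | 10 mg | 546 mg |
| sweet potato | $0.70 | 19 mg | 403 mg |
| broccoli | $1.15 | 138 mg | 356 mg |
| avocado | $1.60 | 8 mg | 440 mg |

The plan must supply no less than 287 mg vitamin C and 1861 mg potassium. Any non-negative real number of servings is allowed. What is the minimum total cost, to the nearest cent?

$3.07

A basic optimal solution has at most two foods positive. Try each food alone and each pair with both targets met exactly.
banana only: max(287/10, 1861/546) = 28.7 servings → $11.48.
sweet potato only: max(287/19, 1861/403) = 15.11 servings → $10.57.
broccoli only: max(287/138, 1861/356) = 5.228 servings → $6.01.
avocado only: max(287/8, 1861/440) = 35.88 servings → $57.40.
banana + sweet potato: the both-tight solution has a negative serving — not a feasible corner.
banana + broccoli with both tight: 2.154 servings and 1.924 servings → $3.07.
banana + avocado: intersection lies outside the first quadrant.
sweet potato + broccoli with both tight: 3.166 servings and 1.644 servings → $4.11.
sweet potato + avocado with both targets exact would need a negative amount; discard.
broccoli + avocado with both tight: 1.925 servings and 2.672 servings → $6.49.
So the least-cost plan costs $3.07.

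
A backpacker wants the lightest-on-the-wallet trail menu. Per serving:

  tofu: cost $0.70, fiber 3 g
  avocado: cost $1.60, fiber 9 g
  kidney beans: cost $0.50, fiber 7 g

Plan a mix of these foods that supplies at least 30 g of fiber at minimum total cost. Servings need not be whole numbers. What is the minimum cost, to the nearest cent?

$2.14

Cost per g of fiber: kidney beans $0.0714, avocado $0.1778, tofu $0.2333.
With no serving limits, use only kidney beans: 30 g / 7 g = 4.286 servings × $0.50 = $2.14.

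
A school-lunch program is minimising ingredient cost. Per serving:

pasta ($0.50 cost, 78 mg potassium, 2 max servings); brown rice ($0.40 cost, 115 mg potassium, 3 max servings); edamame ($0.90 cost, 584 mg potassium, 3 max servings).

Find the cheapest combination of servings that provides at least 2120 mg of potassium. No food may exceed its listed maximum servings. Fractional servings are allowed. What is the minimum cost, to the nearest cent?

$4.05

Cost per mg of potassium: edamame $0.0015, brown rice $0.0035, pasta $0.0064.
Take 3 servings of edamame: +1752.0 mg potassium for $2.70 (total $2.70, still need 368.0 mg).
Take 3 servings of brown rice: +345.0 mg potassium for $1.20 (total $3.90, still need 23.0 mg).
Take 0.2949 servings of pasta: +23.0 mg potassium for $0.15 (total $4.05, still need 0.0 mg).
Filling from the cheapest source first is optimal under one linear minimum: $4.05.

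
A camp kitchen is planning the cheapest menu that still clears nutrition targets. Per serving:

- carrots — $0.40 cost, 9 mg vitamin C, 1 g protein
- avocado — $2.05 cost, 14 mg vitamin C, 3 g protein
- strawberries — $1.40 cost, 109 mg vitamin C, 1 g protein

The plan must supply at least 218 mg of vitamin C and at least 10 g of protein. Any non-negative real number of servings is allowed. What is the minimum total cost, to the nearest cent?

$5.28

Compare the cost at each extreme point of the feasible region.
carrots only: max(218/9, 10/1) = 24.22 servings → $9.69.
avocado only: max(218/14, 10/3) = 15.57 servings → $31.92.
strawberries only: max(218/109, 10/1) = 10 servings → $14.00.
carrots + avocado with both targets exact would need a negative amount; discard.
carrots + strawberries with both tight: 8.72 servings and 1.28 servings → $5.28.
avocado + strawberries with both tight: 2.786 servings and 1.642 servings → $8.01.
So the least-cost plan costs $5.28.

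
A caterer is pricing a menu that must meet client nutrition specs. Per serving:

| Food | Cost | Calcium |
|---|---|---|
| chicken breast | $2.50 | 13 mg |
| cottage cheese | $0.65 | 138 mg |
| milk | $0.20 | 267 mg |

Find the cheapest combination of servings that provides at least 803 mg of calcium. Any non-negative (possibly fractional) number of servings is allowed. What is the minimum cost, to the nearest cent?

$0.60

Cost per mg of calcium: milk $0.0007, cottage cheese $0.0047, chicken breast $0.1923.
With no serving limits, use only milk: 803 mg / 267 mg = 3.007 servings × $0.20 = $0.60.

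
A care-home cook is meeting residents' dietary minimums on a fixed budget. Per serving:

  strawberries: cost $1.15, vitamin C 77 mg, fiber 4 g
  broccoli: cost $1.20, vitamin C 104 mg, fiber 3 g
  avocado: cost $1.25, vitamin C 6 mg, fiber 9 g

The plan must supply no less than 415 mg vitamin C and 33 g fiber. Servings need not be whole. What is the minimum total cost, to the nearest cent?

$7.60

Minimising a linear cost over {vitamin C ≥ 415, fiber ≥ 33, servings ≥ 0} — the optimum is at a vertex, using one or two foods.
strawberries only: max(415/77, 33/4) = 8.25 servings → $9.49.
broccoli only: max(415/104, 33/3) = 11 servings → $13.20.
avocado only: max(415/6, 33/9) = 69.17 servings → $86.46.
strawberries + broccoli: intersection lies outside the first quadrant.
strawberries + avocado with both tight: 5.287 servings and 1.317 servings → $7.73.
broccoli + avocado with both tight: 3.853 servings and 2.382 servings → $7.60.
Cheapest feasible corner: $7.60.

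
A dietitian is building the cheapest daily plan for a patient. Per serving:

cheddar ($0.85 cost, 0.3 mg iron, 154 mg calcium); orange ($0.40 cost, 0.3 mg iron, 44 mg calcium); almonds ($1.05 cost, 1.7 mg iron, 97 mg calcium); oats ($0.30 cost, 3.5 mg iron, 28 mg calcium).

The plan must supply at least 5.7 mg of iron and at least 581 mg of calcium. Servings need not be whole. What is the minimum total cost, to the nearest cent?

cheddar only: max(5.7/0.3, 581/154) = 19 servings → $16.15.
orange only: max(5.7/0.3, 581/44) = 19 servings → $7.60.
almonds only: max(5.7/1.7, 581/97) = 5.99 servings → $6.29.
oats only: max(5.7/3.5, 581/28) = 20.75 servings → $6.22.
cheddar + orange: the both-tight solution has a negative serving — not a feasible corner.
cheddar + almonds with both tight: 1.869 servings and 3.023 servings → $4.76.
cheddar + oats with both tight: 3.532 servings and 1.326 servings → $3.40.
orange + almonds with both tight: 9.514 servings and 1.674 servings → $5.56.
orange + oats with both tight: 12.87 servings and 0.5254 servings → $5.31.
almonds + oats with both targets exact would need a negative amount; discard.
Cheapest feasible corner: $3.40.

$3.40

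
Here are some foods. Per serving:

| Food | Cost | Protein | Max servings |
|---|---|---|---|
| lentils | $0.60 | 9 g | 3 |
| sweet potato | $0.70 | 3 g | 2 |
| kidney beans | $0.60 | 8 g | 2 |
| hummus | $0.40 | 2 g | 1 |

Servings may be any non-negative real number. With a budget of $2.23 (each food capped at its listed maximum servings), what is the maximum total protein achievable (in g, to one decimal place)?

Protein per dollar: lentils 15, kidney beans 13.33, hummus 5, sweet potato 4.286.
Take 3 servings of lentils: spends $1.80, +27.0 g protein (running total 27.0 g).
Take 0.7167 servings of kidney beans: spends $0.43, +5.7 g protein (running total 32.7 g).
Filling greedily by protein-per-dollar is optimal for one linear limit, giving 32.7 g.

32.7 g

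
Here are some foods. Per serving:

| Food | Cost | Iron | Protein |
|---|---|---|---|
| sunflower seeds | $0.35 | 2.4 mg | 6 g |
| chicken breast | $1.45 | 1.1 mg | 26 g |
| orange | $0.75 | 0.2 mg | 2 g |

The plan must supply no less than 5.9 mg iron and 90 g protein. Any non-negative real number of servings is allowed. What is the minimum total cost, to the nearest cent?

$5.03

This is a tiny linear program; its minimum lies at a vertex of the feasible set. List the vertices and price them.
sunflower seeds only: max(5.9/2.4, 90/6) = 15 servings → $5.25.
chicken breast only: max(5.9/1.1, 90/26) = 5.364 servings → $7.78.
orange only: max(5.9/0.2, 90/2) = 45 servings → $33.75.
sunflower seeds + chicken breast with both tight: 0.9749 servings and 3.237 servings → $5.03.
sunflower seeds + orange: the both-tight solution has a negative serving — not a feasible corner.
chicken breast + orange with both tight: 2.067 servings and 18.13 servings → $16.60.
The minimum over all feasible corners is $5.03.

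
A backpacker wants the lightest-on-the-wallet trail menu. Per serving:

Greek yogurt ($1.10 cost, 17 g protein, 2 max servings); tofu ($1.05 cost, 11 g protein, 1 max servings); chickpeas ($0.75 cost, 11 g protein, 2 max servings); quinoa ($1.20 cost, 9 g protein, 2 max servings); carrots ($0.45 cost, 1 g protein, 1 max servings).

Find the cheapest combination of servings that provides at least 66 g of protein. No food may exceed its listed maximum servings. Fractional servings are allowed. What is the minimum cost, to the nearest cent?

$4.65

Cost per g of protein: Greek yogurt $0.0647, chickpeas $0.0682, tofu $0.0955, quinoa $0.1333, carrots $0.4500.
Take 2 servings of Greek yogurt: +34.0 g protein for $2.20 (total $2.20, still need 32.0 g).
Take 2 servings of chickpeas: +22.0 g protein for $1.50 (total $3.70, still need 10.0 g).
Take 0.9091 servings of tofu: +10.0 g protein for $0.95 (total $4.65, still need 0.0 g).
Filling from the cheapest source first is optimal under one linear minimum: $4.65.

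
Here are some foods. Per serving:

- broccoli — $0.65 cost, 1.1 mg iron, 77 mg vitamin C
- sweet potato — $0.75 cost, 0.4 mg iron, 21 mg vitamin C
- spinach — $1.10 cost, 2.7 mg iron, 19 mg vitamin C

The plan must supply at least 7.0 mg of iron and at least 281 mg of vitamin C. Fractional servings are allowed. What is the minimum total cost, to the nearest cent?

broccoli only: max(7.0/1.1, 281/77) = 6.364 servings → $4.14.
sweet potato only: max(7.0/0.4, 281/21) = 17.5 servings → $13.12.
spinach only: max(7.0/2.7, 281/19) = 14.79 servings → $16.27.
broccoli + sweet potato: intersection lies outside the first quadrant.
broccoli + spinach with both tight: 3.346 servings and 1.229 servings → $3.53.
sweet potato + spinach with both tight: 12.74 servings and 0.7047 servings → $10.33.
So the least-cost plan costs $3.53.

$3.53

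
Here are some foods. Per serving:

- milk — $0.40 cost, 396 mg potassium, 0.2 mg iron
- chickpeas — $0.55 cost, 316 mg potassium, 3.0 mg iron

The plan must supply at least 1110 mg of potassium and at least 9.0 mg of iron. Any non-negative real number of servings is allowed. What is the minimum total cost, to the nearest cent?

$1.81

A basic optimal solution has at most two foods positive. Try each food alone and each pair with both targets met exactly.
milk only: max(1110/396, 9.0/0.2) = 45 servings → $18.00.
chickpeas only: max(1110/316, 9.0/3.0) = 3.513 servings → $1.93.
milk + chickpeas with both tight: 0.4321 servings and 2.971 servings → $1.81.
So the least-cost plan costs $1.81.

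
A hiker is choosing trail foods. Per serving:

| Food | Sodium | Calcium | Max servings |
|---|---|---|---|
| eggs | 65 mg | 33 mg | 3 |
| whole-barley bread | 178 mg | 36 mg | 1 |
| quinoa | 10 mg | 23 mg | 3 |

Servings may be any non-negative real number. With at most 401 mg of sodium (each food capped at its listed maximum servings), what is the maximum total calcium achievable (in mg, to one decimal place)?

203.6 mg

Calcium per mg sodium: quinoa 2.3, eggs 0.5077, whole-barley bread 0.2022.
Take 3 servings of quinoa: uses 30 mg sodium, +69.0 mg calcium (running total 69.0 mg).
Take 3 servings of eggs: uses 195 mg sodium, +99.0 mg calcium (running total 168.0 mg).
Take 0.9888 servings of whole-barley bread: uses 176 mg sodium, +35.6 mg calcium (running total 203.6 mg).
Greedy by best ratio exhausts the sodium allowance optimally: 203.6 mg.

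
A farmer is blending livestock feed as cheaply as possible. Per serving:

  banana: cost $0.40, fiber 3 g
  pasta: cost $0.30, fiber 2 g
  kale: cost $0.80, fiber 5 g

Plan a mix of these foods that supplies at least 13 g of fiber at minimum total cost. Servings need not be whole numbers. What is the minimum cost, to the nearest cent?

$1.73

Cost per g of fiber: banana $0.1333, pasta $0.1500, kale $0.1600.
With no serving limits, use only banana: 13 g / 3 g = 4.333 servings × $0.40 = $1.73.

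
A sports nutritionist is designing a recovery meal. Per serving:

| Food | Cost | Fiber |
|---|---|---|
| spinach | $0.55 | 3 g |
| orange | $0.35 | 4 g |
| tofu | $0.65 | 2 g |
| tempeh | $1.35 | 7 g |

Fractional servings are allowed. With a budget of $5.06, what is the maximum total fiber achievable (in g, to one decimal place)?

Fiber per dollar: orange 11.43, spinach 5.455, tempeh 5.185, tofu 3.077.
With no serving limits, spend the whole cost allowance on orange: $5.06 / $0.35 × 4 g = 57.8 g.

57.8 g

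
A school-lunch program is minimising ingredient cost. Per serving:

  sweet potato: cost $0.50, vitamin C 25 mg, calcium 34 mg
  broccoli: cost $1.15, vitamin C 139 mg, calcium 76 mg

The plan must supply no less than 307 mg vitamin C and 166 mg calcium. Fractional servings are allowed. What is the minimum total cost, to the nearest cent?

$2.54

sweet potato only: max(307/25, 166/34) = 12.28 servings → $6.14.
broccoli only: max(307/139, 166/76) = 2.209 servings → $2.54.
sweet potato + broccoli with both targets exact would need a negative amount; discard.
Cheapest feasible corner: $2.54.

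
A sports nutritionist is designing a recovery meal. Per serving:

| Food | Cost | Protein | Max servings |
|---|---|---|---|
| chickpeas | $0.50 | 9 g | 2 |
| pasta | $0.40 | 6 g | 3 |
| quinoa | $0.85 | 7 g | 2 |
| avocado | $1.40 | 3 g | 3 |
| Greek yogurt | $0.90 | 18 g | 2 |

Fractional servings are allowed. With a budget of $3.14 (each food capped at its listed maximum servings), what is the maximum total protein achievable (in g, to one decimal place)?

59.1 g

Protein per dollar: Greek yogurt 20, chickpeas 18, pasta 15, quinoa 8.235, avocado 2.143.
Take 2 servings of Greek yogurt: spends $1.80, +36.0 g protein (running total 36.0 g).
Take 2 servings of chickpeas: spends $1.00, +18.0 g protein (running total 54.0 g).
Take 0.85 servings of pasta: spends $0.34, +5.1 g protein (running total 59.1 g).
Filling greedily by protein-per-dollar is optimal for one linear limit, giving 59.1 g.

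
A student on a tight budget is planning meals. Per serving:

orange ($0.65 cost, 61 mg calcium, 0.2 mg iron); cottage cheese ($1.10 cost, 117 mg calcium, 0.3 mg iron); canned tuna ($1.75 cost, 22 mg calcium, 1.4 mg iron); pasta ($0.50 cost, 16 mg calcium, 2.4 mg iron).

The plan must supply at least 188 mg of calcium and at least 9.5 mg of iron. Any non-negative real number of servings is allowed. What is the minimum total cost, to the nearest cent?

$3.10

Two binding constraints pin down two serving amounts, so the optimal mix uses at most two foods. The candidates are each food alone (scaled to the tighter of calcium/iron) and each pair with both constraints tight.
orange only: max(188/61, 9.5/0.2) = 47.5 servings → $30.88.
cottage cheese only: max(188/117, 9.5/0.3) = 31.67 servings → $34.83.
canned tuna only: max(188/22, 9.5/1.4) = 8.545 servings → $14.95.
pasta only: max(188/16, 9.5/2.4) = 11.75 servings → $5.88.
orange + cottage cheese: intersection lies outside the first quadrant.
orange + canned tuna with both tight: 0.6691 servings and 6.69 servings → $12.14.
orange + pasta with both tight: 2.089 servings and 3.784 servings → $3.25.
cottage cheese + canned tuna with both tight: 0.3448 servings and 6.712 servings → $12.12.
cottage cheese + pasta with both tight: 1.084 servings and 3.823 servings → $3.10.
canned tuna + pasta with both targets exact would need a negative amount; discard.
So the least-cost plan costs $3.10.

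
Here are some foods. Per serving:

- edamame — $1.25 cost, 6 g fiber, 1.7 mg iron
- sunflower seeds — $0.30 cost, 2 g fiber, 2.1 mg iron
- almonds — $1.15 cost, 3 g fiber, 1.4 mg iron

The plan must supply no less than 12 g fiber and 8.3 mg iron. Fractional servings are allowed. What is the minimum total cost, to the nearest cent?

$1.80

edamame only: max(12/6, 8.3/1.7) = 4.882 servings → $6.10.
sunflower seeds only: max(12/2, 8.3/2.1) = 6 servings → $1.80.
almonds only: max(12/3, 8.3/1.4) = 5.929 servings → $6.82.
edamame + sunflower seeds with both tight: 0.9348 servings and 3.196 servings → $2.13.
edamame + almonds with both targets exact would need a negative amount; discard.
sunflower seeds + almonds with both tight: 2.314 servings and 2.457 servings → $3.52.
The minimum over all feasible corners is $1.80.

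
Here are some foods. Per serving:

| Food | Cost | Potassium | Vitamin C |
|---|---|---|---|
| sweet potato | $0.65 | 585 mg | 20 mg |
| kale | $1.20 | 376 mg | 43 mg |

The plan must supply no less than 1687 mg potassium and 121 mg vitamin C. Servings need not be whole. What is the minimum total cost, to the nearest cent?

$3.52

The cheapest plan sits at a corner of the feasible region — with two constraints it uses at most two foods.
sweet potato only: max(1687/585, 121/20) = 6.05 servings → $3.93.
kale only: max(1687/376, 121/43) = 4.487 servings → $5.38.
sweet potato + kale with both tight: 1.534 servings and 2.101 servings → $3.52.
Cheapest feasible corner: $3.52.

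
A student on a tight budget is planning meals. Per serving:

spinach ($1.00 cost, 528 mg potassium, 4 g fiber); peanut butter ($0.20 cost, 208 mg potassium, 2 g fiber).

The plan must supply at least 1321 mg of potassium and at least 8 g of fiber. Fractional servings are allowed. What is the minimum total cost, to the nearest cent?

$1.27

The cheapest plan sits at a corner of the feasible region — with two constraints it uses at most two foods.
spinach only: max(1321/528, 8/4) = 2.502 servings → $2.50.
peanut butter only: max(1321/208, 8/2) = 6.351 servings → $1.27.
spinach + peanut butter: the both-tight solution has a negative serving — not a feasible corner.
The minimum over all feasible corners is $1.27.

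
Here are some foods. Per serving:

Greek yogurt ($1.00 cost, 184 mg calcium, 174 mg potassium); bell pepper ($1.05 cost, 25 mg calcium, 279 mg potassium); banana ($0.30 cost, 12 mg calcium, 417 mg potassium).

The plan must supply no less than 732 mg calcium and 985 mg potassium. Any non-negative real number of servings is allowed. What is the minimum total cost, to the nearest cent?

$4.15

Minimising a linear cost over {calcium ≥ 732, potassium ≥ 985, servings ≥ 0} — the optimum is at a vertex, using one or two foods.
Greek yogurt only: max(732/184, 985/174) = 5.661 servings → $5.66.
bell pepper only: max(732/25, 985/279) = 29.28 servings → $30.74.
banana only: max(732/12, 985/417) = 61 servings → $18.30.
Greek yogurt + bell pepper with both tight: 3.822 servings and 1.147 servings → $5.03.
Greek yogurt + banana with both tight: 3.931 servings and 0.7218 servings → $4.15.
bell pepper + banana with both targets exact would need a negative amount; discard.
So the least-cost plan costs $4.15.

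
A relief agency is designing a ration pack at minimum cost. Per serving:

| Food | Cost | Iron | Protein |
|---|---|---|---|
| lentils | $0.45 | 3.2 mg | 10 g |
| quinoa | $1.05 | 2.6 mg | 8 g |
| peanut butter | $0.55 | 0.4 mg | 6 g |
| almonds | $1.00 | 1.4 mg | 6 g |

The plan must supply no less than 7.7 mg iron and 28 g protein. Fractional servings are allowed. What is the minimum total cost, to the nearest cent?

$1.26

At the optimum either one food covers both requirements or two foods hit both targets exactly; no other combination can be cheaper.
lentils only: max(7.7/3.2, 28/10) = 2.8 servings → $1.26.
quinoa only: max(7.7/2.6, 28/8) = 3.5 servings → $3.67.
peanut butter only: max(7.7/0.4, 28/6) = 19.25 servings → $10.59.
almonds only: max(7.7/1.4, 28/6) = 5.5 servings → $5.50.
lentils + quinoa: the both-tight solution has a negative serving — not a feasible corner.
lentils + peanut butter with both tight: 2.303 servings and 0.8289 servings → $1.49.
lentils + almonds with both tight: 1.346 servings and 2.423 servings → $3.03.
quinoa + peanut butter with both tight: 2.823 servings and 0.9032 servings → $3.46.
quinoa + almonds with both tight: 1.591 servings and 2.545 servings → $4.22.
peanut butter + almonds: intersection lies outside the first quadrant.
So the least-cost plan costs $1.26.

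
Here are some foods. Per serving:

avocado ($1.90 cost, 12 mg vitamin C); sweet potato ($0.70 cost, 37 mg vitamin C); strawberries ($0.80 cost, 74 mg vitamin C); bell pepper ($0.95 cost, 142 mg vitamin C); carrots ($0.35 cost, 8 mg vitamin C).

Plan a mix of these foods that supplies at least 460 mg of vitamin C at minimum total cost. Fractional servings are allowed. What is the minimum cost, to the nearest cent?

$3.08

Cost per mg of vitamin C: bell pepper $0.0067, strawberries $0.0108, sweet potato $0.0189, carrots $0.0437, avocado $0.1583.
With no serving limits, use only bell pepper: 460 mg / 142 mg = 3.239 servings × $0.95 = $3.08.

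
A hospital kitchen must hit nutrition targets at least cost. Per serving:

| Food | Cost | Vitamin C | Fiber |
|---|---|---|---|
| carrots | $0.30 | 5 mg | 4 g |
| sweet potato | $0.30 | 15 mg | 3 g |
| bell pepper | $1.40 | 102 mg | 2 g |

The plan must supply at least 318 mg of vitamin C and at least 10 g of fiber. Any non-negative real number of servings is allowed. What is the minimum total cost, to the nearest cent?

Minimising a linear cost over {vitamin C ≥ 318, fiber ≥ 10, servings ≥ 0} — the optimum is at a vertex, using one or two foods.
carrots only: max(318/5, 10/4) = 63.6 servings → $19.08.
sweet potato only: max(318/15, 10/3) = 21.2 servings → $6.36.
bell pepper only: max(318/102, 10/2) = 5 servings → $7.00.
carrots + sweet potato: the both-tight solution has a negative serving — not a feasible corner.
carrots + bell pepper with both tight: 0.9648 servings and 3.07 servings → $4.59.
sweet potato + bell pepper with both tight: 1.391 servings and 2.913 servings → $4.50.
So the least-cost plan costs $4.50.

$4.50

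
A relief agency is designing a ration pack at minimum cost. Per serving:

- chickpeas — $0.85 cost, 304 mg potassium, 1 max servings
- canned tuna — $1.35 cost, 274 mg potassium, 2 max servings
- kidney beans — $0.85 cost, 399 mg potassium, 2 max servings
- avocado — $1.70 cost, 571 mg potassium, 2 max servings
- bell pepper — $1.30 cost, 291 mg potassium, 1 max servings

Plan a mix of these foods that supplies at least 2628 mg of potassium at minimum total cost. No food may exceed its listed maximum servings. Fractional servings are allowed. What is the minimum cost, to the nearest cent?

Cost per mg of potassium: kidney beans $0.0021, chickpeas $0.0028, avocado $0.0030, bell pepper $0.0045, canned tuna $0.0049.
Take 2 servings of kidney beans: +798.0 mg potassium for $1.70 (total $1.70, still need 1830.0 mg).
Take 1 serving of chickpeas: +304.0 mg potassium for $0.85 (total $2.55, still need 1526.0 mg).
Take 2 servings of avocado: +1142.0 mg potassium for $3.40 (total $5.95, still need 384.0 mg).
Take 1 serving of bell pepper: +291.0 mg potassium for $1.30 (total $7.25, still need 93.0 mg).
Take 0.3394 servings of canned tuna: +93.0 mg potassium for $0.46 (total $7.71, still need 0.0 mg).
Greedy by cheapest-per-mg is optimal for a single linear constraint, so the minimum cost is $7.71.

$7.71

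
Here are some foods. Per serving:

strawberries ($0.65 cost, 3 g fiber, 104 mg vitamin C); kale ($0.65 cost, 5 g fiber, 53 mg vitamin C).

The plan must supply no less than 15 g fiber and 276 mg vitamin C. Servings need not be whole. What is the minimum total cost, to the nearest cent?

With two linear requirements the optimum uses one or two foods; enumerate the corners.
strawberries only: max(15/3, 276/104) = 5 servings → $3.25.
kale only: max(15/5, 276/53) = 5.208 servings → $3.38.
strawberries + kale with both tight: 1.62 servings and 2.028 servings → $2.37.
So the least-cost plan costs $2.37.

$2.37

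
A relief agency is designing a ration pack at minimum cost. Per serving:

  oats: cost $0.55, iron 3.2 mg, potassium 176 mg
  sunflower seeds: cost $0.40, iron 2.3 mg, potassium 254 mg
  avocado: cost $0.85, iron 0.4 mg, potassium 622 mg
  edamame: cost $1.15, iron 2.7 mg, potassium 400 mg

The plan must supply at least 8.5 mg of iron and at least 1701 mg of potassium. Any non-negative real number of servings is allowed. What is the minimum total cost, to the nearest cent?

$2.51

Two binding constraints pin down two serving amounts, so the optimal mix uses at most two foods. The candidates are each food alone (scaled to the tighter of iron/potassium) and each pair with both constraints tight.
oats only: max(8.5/3.2, 1701/176) = 9.665 servings → $5.32.
sunflower seeds only: max(8.5/2.3, 1701/254) = 6.697 servings → $2.68.
avocado only: max(8.5/0.4, 1701/622) = 21.25 servings → $18.06.
edamame only: max(8.5/2.7, 1701/400) = 4.253 servings → $4.89.
oats + sunflower seeds: intersection lies outside the first quadrant.
oats + avocado with both tight: 2.399 servings and 2.056 servings → $3.07.
oats + edamame with both targets exact would need a negative amount; discard.
sunflower seeds + avocado with both tight: 3.466 servings and 1.319 servings → $2.51.
sunflower seeds + edamame with both targets exact would need a negative amount; discard.
avocado + edamame with both tight: 0.785 servings and 3.032 servings → $4.15.
Cheapest feasible corner: $2.51.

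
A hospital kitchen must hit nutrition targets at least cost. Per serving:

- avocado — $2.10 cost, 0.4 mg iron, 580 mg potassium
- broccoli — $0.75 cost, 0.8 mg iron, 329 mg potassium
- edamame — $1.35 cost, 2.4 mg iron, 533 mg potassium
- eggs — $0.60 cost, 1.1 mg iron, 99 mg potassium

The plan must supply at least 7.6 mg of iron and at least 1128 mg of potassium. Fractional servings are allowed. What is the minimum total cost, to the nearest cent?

Compare the cost at each extreme point of the feasible region.
avocado only: max(7.6/0.4, 1128/580) = 19 servings → $39.90.
broccoli only: max(7.6/0.8, 1128/329) = 9.5 servings → $7.12.
edamame only: max(7.6/2.4, 1128/533) = 3.167 servings → $4.28.
eggs only: max(7.6/1.1, 1128/99) = 11.39 servings → $6.84.
avocado + broccoli with both targets exact would need a negative amount; discard.
avocado + edamame: the both-tight solution has a negative serving — not a feasible corner.
avocado + eggs with both tight: 0.8162 servings and 6.612 servings → $5.68.
broccoli + edamame: the both-tight solution has a negative serving — not a feasible corner.
broccoli + eggs with both tight: 1.728 servings and 5.653 servings → $4.69.
edamame + eggs with both tight: 1.401 servings and 3.853 servings → $4.20.
So the least-cost plan costs $4.20.

$4.20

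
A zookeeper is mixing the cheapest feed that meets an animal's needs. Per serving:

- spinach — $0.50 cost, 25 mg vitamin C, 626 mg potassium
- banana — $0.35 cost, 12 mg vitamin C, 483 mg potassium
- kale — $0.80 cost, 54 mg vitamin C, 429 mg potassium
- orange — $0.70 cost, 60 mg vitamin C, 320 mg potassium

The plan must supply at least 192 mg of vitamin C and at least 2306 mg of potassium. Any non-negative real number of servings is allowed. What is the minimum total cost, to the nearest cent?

$2.78

Check every corner: each single food scaled to meet both minima, and each pair solved so both constraints bind.
spinach only: max(192/25, 2306/626) = 7.68 servings → $3.84.
banana only: max(192/12, 2306/483) = 16 servings → $5.60.
kale only: max(192/54, 2306/429) = 5.375 servings → $4.30.
orange only: max(192/60, 2306/320) = 7.206 servings → $5.04.
spinach + banana: the both-tight solution has a negative serving — not a feasible corner.
spinach + kale with both tight: 1.827 servings and 2.71 servings → $3.08.
spinach + orange with both tight: 2.602 servings and 2.116 servings → $2.78.
banana + kale with both tight: 2.014 servings and 3.108 servings → $3.19.
banana + orange with both tight: 3.06 servings and 2.588 servings → $2.88.
kale + orange: intersection lies outside the first quadrant.
Cheapest feasible corner: $2.78.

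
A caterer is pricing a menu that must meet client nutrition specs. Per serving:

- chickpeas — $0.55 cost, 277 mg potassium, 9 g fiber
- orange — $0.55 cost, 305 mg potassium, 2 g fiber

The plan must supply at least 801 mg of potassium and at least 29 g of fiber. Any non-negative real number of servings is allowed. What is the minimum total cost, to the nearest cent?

$1.77

With two linear requirements the optimum uses one or two foods; enumerate the corners.
chickpeas only: max(801/277, 29/9) = 3.222 servings → $1.77.
orange only: max(801/305, 29/2) = 14.5 servings → $7.97.
chickpeas + orange: intersection lies outside the first quadrant.
Cheapest feasible corner: $1.77.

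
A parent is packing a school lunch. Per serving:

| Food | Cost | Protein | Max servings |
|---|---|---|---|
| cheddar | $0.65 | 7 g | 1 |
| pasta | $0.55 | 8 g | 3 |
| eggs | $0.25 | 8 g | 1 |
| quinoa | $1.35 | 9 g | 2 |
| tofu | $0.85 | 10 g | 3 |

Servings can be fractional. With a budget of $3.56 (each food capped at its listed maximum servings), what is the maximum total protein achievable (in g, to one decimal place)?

51.5 g

Protein per dollar: eggs 32, pasta 14.55, tofu 11.76, cheddar 10.77, quinoa 6.667.
Take 1 serving of eggs: spends $0.25, +8.0 g protein (running total 8.0 g).
Take 3 servings of pasta: spends $1.65, +24.0 g protein (running total 32.0 g).
Take 1.953 servings of tofu: spends $1.66, +19.5 g protein (running total 51.5 g).
Greedy by best ratio exhausts the cost allowance optimally: 51.5 g.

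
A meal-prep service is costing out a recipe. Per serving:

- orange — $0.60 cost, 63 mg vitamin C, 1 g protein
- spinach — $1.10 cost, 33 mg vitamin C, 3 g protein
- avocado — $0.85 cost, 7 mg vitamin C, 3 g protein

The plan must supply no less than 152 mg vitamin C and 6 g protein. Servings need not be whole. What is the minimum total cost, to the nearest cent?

The cheapest plan sits at a corner of the feasible region — with two constraints it uses at most two foods.
orange only: max(152/63, 6/1) = 6 servings → $3.60.
spinach only: max(152/33, 6/3) = 4.606 servings → $5.07.
avocado only: max(152/7, 6/3) = 21.71 servings → $18.46.
orange + spinach with both tight: 1.654 servings and 1.449 servings → $2.59.
orange + avocado with both tight: 2.275 servings and 1.242 servings → $2.42.
spinach + avocado: the both-tight solution has a negative serving — not a feasible corner.
The minimum over all feasible corners is $2.42.

$2.42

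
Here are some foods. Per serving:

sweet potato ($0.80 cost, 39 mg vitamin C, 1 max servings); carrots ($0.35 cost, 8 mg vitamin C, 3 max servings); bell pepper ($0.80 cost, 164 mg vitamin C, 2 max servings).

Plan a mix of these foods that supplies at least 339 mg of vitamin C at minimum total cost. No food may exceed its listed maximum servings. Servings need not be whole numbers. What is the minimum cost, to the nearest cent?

$1.83

Cost per mg of vitamin C: bell pepper $0.0049, sweet potato $0.0205, carrots $0.0437.
Take 2 servings of bell pepper: +328.0 mg vitamin C for $1.60 (total $1.60, still need 11.0 mg).
Take 0.2821 servings of sweet potato: +11.0 mg vitamin C for $0.23 (total $1.83, still need 0.0 mg).
Greedy by cheapest-per-mg is optimal for a single linear constraint, so the minimum cost is $1.83.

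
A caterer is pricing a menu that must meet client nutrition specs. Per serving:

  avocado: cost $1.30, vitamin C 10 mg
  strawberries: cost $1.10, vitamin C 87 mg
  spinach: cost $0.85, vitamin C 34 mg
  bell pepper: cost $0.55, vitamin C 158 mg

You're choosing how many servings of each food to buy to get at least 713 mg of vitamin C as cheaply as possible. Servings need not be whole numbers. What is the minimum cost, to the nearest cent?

Cost per mg of vitamin C: bell pepper $0.0035, strawberries $0.0126, spinach $0.0250, avocado $0.1300.
With no serving limits, use only bell pepper: 713 mg / 158 mg = 4.513 servings × $0.55 = $2.48.

$2.48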